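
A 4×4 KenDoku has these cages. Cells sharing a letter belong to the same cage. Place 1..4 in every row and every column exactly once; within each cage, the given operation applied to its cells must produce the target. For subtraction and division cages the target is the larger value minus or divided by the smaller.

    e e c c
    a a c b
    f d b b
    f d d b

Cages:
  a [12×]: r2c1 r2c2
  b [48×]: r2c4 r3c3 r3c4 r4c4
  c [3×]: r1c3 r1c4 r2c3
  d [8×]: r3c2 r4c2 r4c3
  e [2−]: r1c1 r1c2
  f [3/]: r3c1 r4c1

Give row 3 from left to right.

Cage c needs product 3, so r1c3 = 3.
The 3 cells of cage c must have product 3, so r1c4 = 1.
Cage c has product 3; hence r2c3 = 1.
The 4 cells of cage b must have product 48, so r3c3 = 2.
Column 3 now contains 2; hence r4c3 = 4.
Cage d needs product 8; hence r3c2 = 1.
Cage d has product 8, so r4c2 = 2.
Row 4 already has 2; hence r4c4 = 3.
Cage e needs two cells with difference 2, which forces r1c1 = 2.
Column 2 now contains 2; hence r1c2 = 4.
Column 2 now contains 4, so r2c2 = 3.
Cage b has product 48; hence r2c4 = 2.
Row 3 now contains 1, leaving r3c1 = 3.
3 is placed in column 4, which forces r3c4 = 4.
3 is placed in row 4, which forces r4c1 = 1.
Row 2 now contains 3, so r2c1 = 4.
The full grid is 2 4 3 1 / 4 3 1 2 / 3 1 2 4 / 1 2 4 3.

3 1 2 4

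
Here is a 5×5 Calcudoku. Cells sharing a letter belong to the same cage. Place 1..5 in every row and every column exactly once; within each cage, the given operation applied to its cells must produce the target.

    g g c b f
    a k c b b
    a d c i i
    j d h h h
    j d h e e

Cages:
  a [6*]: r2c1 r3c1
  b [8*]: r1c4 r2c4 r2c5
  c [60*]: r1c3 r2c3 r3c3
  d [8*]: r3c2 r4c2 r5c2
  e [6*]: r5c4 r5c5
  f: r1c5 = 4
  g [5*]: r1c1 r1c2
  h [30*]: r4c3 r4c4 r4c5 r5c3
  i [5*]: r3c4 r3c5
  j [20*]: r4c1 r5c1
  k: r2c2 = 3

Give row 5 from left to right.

5 4 1 3 2

F is a freebie, so r1c5 = 4.
Cage k is given, leaving r2c2 = 3.
3 is placed in row 2, which forces r2c1 = 2.
Cage b needs product 8, which forces r2c4 = 4.
2 is placed in row 2; hence r2c5 = 1.
Cage a needs two cells with product 6, leaving r3c1 = 3.
Column 5 already has 1, leaving r3c5 = 5.
Cage c needs product 60; hence r1c3 = 3.
The 3 cells of cage b must have product 8; hence r1c4 = 2.
Row 2 now contains 4, leaving r2c3 = 5.
Row 3 now contains 5, leaving r3c3 = 4.
Row 3 now contains 5, which forces r3c4 = 1.
2 is placed in column 4, so r5c4 = 3.
Row 5 already has 3, which forces r5c5 = 2.
Row 3 already has 1, so r3c2 = 2.
The 4 cells of cage h must have product 30, which forces r4c3 = 2.
Column 4 already has 3; hence r4c4 = 5.
2 is placed in column 5, which forces r4c5 = 3.
Row 5 now contains 2, leaving r5c3 = 1.
Row 4 already has 5, leaving r4c1 = 4.
The 3 cells of cage d must have product 8, so r4c2 = 1.
Cage j's pair has product 20, which forces r5c1 = 5.
Row 5 already has 1, so r5c2 = 4.
5 is placed in column 1, so r1c1 = 1.
1 is placed in column 2; hence r1c2 = 5.
The full grid is 1 5 3 2 4 / 2 3 5 4 1 / 3 2 4 1 5 / 4 1 2 5 3 / 5 4 1 3 2.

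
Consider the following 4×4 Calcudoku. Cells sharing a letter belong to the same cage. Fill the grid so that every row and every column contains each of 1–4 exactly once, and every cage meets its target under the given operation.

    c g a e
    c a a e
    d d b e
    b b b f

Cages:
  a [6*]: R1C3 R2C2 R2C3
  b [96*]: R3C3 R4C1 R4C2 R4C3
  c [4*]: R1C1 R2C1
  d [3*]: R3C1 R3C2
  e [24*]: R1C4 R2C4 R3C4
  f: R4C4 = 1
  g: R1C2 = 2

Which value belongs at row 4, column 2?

4

Cage g is given, which forces R1C2 = 2.
The 4 cells of cage b must have product 96, so R3C3 = 4.
Cage f is a single given cell; hence R4C4 = 1.
The 3 cells of cage a must have product 6, so R2C3 = 2.
2 is placed in column 3, so R4C3 = 3.
Column 3 already has 3, leaving R1C3 = 1.
Cage a has product 6, which forces R2C2 = 3.
Row 2 already has 3; hence R2C4 = 4.
3 is placed in column 2; hence R3C2 = 1.
Cage e needs product 24, which forces R3C4 = 2.
The 4 cells of cage b must have product 96; hence R4C1 = 2.
Row 4 now contains 3, so R4C2 = 4.
1 is placed in row 1; hence R1C1 = 4.
4 is placed in column 4, so R1C4 = 3.
Row 2 now contains 4, leaving R2C1 = 1.
Row 3 now contains 1, so R3C1 = 3.
The full grid is 4 2 1 3 / 1 3 2 4 / 3 1 4 2 / 2 4 3 1.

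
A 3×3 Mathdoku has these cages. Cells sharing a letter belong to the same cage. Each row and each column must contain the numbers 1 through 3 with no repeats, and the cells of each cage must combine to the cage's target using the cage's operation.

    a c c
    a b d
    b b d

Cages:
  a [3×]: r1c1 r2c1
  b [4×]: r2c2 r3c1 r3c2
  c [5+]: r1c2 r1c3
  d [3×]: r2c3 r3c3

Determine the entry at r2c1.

Cage b needs product 4; hence r2c2 = 2.
Cage b needs product 4, so r3c1 = 2.
Cage b has product 4, which forces r3c2 = 1.
Row 3 now contains 1, which forces r3c3 = 3.
Column 2 already has 2; hence r1c2 = 3.
3 is placed in column 3; hence r1c3 = 2.
3 is placed in column 3, leaving r2c3 = 1.
Row 1 now contains 3, which forces r1c1 = 1.
Row 2 already has 1, so r2c1 = 3.
The full grid is 1 3 2 / 3 2 1 / 2 1 3.

3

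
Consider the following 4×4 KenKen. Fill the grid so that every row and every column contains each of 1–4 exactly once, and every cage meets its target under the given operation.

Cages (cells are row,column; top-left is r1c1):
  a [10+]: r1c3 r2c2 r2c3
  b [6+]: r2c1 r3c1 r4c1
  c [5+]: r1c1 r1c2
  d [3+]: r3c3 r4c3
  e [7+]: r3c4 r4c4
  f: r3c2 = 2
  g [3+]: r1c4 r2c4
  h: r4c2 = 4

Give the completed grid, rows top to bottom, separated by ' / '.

4 1 3 2 / 2 3 4 1 / 3 2 1 4 / 1 4 2 3

Cage f is a single given cell; hence r3c2 = 2.
Row 3 now contains 2; hence r3c3 = 1.
Cage h is a single given cell, so r4c2 = 4.
Column 3 now contains 1, so r4c3 = 2.
Row 4 already has 4, which forces r4c4 = 3.
Cage a has sum 10, leaving r1c3 = 3.
The 3 cells of cage b must have sum 6; hence r2c1 = 2.
4 is placed in column 2, leaving r2c2 = 3.
2 is placed in column 3, leaving r2c3 = 4.
2 is placed in row 2, which forces r2c4 = 1.
1 is placed in row 3, which forces r3c1 = 3.
3 is placed in column 4, leaving r3c4 = 4.
Row 4 already has 3, which forces r4c1 = 1.
Column 1 already has 2, so r1c1 = 4.
Row 1 already has 3, which forces r1c2 = 1.
Column 4 now contains 1; hence r1c4 = 2.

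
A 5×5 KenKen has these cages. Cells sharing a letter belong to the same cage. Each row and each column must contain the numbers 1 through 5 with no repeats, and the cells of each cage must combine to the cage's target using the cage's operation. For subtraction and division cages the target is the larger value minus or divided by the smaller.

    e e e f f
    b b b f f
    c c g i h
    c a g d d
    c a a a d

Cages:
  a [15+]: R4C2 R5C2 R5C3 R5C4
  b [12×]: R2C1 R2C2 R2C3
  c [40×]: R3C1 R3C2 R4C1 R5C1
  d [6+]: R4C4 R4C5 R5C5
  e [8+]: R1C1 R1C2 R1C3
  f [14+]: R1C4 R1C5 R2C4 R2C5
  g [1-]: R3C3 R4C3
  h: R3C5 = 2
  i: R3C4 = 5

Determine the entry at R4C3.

Cage i is given, which forces R3C4 = 5.
Cage h is given, so R3C5 = 2.
In row 2, 2 can only go at R2C4, so R2C4 = 2.
2 is placed in column 4, so R4C4 = 1.
Cage d has sum 6, which forces R4C5 = 4.
The 3 cells of cage d must have sum 6, leaving R5C5 = 1.
Cage f needs sum 14; hence R1C4 = 4.
Column 4 now contains 4, leaving R5C4 = 3.
The only place for 3 in row 1 is R1C5.
3 is placed in column 5; hence R2C5 = 5.
Row 3 needs a 3, and only R3C3 is open for it.
Cage g's pair has difference 1, leaving R4C3 = 2.
2 is placed in row 4, leaving R4C1 = 5.
5 is placed in row 4, which forces R4C2 = 3.
The 4 cells of cage c must have product 40, which forces R5C1 = 2.
Column 1 already has 2, leaving R1C1 = 1.
Cage e has sum 8, leaving R1C2 = 2.
Cage e needs sum 8; hence R1C3 = 5.
Cage b needs product 12, so R2C1 = 3.
Column 1 now contains 1, so R3C1 = 4.
Row 3 now contains 4, so R3C2 = 1.
5 is placed in column 3, which forces R5C3 = 4.
1 is placed in column 2; hence R2C2 = 4.
Column 3 already has 4; hence R2C3 = 1.
4 is placed in row 5; hence R5C2 = 5.
The full grid is 1 2 5 4 3 / 3 4 1 2 5 / 4 1 3 5 2 / 5 3 2 1 4 / 2 5 4 3 1.

2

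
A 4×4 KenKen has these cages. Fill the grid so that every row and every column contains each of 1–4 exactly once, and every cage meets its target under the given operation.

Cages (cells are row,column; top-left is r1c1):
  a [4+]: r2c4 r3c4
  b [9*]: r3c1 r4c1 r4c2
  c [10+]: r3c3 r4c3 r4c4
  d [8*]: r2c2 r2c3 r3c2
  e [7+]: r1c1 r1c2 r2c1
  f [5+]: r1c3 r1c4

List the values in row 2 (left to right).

The 3 cells of cage b must have product 9, which forces r3c1 = 3.
Row 3 already has 3, which forces r3c3 = 4.
Row 3 already has 3, which forces r3c4 = 1.
Cage b has product 9; hence r4c1 = 1.
Cage b needs product 9, leaving r4c2 = 3.
Column 3 already has 4, which forces r4c3 = 2.
Row 4 now contains 3, which forces r4c4 = 4.
Cage e has sum 7, so r1c2 = 1.
Cage f needs two cells with sum 5, so r1c3 = 3.
The two cells of cage f must have sum 5; hence r1c4 = 2.
Cage d needs product 8, so r2c2 = 4.
Column 3 already has 2, leaving r2c3 = 1.
Column 4 already has 1; hence r2c4 = 3.
Row 3 now contains 1, which forces r3c2 = 2.
Row 1 already has 2, so r1c1 = 4.
Row 2 now contains 4, leaving r2c1 = 2.
Filled in: 4 1 3 2 / 2 4 1 3 / 3 2 4 1 / 1 3 2 4.

2 4 1 3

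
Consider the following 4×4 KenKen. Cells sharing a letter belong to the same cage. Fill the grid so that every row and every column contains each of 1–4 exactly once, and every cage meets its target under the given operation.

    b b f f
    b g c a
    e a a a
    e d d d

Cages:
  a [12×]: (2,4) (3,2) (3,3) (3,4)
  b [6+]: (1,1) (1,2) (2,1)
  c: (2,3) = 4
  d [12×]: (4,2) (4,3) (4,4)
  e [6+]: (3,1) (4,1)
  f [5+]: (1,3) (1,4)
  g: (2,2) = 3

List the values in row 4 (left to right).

2 4 3 1

G is a freebie; hence (2,2) = 3.
C is a freebie; hence (2,3) = 4.
Row 4 needs a 2, and only (4,1) is open for it.
Column 1 already has 2; hence (2,1) = 1.
Row 2 already has 1, leaving (2,4) = 2.
Column 1 already has 2, so (3,1) = 4.
Column 1 already has 4, which forces (1,1) = 3.
Cage b needs sum 6, which forces (1,2) = 2.
Row 1 now contains 2, which forces (1,3) = 1.
3 is placed in row 1, which forces (1,4) = 4.
2 is placed in column 2, so (3,2) = 1.
Row 3 already has 1, so (3,4) = 3.
1 is placed in column 2, so (4,2) = 4.
Column 3 now contains 1, so (4,3) = 3.
3 is placed in column 4, which forces (4,4) = 1.
Row 3 already has 3; hence (3,3) = 2.
Completed grid: 3 2 1 4 / 1 3 4 2 / 4 1 2 3 / 2 4 3 1.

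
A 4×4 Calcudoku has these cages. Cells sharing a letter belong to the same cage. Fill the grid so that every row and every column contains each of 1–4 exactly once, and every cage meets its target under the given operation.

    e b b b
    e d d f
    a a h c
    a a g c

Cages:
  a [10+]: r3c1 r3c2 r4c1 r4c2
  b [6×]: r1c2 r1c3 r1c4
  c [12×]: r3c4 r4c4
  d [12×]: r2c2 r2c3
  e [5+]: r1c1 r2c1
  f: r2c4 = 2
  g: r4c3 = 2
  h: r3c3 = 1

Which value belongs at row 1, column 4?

F is a freebie, which forces r2c4 = 2.
H is a freebie, leaving r3c3 = 1.
G is a freebie, leaving r4c3 = 2.
Cage b needs product 6, leaving r1c2 = 2.
Column 3 already has 2, which forces r1c3 = 3.
Cage b needs product 6; hence r1c4 = 1.
Column 3 already has 3; hence r2c3 = 4.
Row 1 already has 1, leaving r1c1 = 4.
Cage e's pair has sum 5, so r2c1 = 1.
4 is placed in row 2; hence r2c2 = 3.
The 4 cells of cage a must have sum 10, so r3c1 = 2.
3 is placed in column 2, which forces r3c2 = 4.
4 is placed in row 3, leaving r3c4 = 3.
1 is placed in column 1; hence r4c1 = 3.
4 is placed in column 2, leaving r4c2 = 1.
Column 4 already has 3, leaving r4c4 = 4.
The full grid is 4 2 3 1 / 1 3 4 2 / 2 4 1 3 / 3 1 2 4.

1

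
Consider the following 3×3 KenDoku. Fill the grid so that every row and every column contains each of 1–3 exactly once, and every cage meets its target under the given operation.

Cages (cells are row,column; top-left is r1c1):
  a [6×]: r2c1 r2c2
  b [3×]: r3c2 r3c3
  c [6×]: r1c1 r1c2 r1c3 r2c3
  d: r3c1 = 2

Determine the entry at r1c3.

Cage c needs product 6, which forces r2c3 = 1.
D is a freebie; hence r3c1 = 2.
Column 3 already has 1, leaving r3c3 = 3.
3 is placed in column 3; hence r1c3 = 2.
Column 1 already has 2; hence r2c1 = 3.
Cage a's pair has product 6, which forces r2c2 = 2.
Row 3 now contains 3, which forces r3c2 = 1.
Column 1 already has 3, which forces r1c1 = 1.
Column 2 now contains 1, which forces r1c2 = 3.
Filled in: 1 3 2 / 3 2 1 / 2 1 3.

2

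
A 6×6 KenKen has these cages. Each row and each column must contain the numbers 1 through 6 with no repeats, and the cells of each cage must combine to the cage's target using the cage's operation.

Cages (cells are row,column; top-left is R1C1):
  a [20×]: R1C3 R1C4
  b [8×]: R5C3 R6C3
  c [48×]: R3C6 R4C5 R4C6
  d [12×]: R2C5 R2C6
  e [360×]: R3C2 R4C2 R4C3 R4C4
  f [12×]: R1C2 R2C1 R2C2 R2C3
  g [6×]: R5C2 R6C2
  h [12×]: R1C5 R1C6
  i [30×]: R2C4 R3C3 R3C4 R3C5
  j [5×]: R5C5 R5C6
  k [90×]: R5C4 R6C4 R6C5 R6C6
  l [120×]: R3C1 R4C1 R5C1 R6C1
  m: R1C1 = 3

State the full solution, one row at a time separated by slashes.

M is a freebie; hence R1C1 = 3.
In row 1, 1 can only go at R1C2, so R1C2 = 1.
The only place for 5 in row 2 is R2C4.
The two cells of cage a must have product 20, so R1C3 = 5.
Column 4 now contains 5, so R1C4 = 4.
Row 4 needs a 1, and only R4C1 is open for it.
The 4 cells of cage f must have product 12; hence R2C3 = 1.
In row 4, 5 can only go at R4C2, so R4C2 = 5.
The only place for 5 in row 3 is R3C1.
The only place for 2 in column 1 is R2C1.
Cage f has product 12, which forces R2C2 = 6.
The only place for 6 in row 3 is R3C6.
Cage h needs two cells with product 12; hence R1C5 = 6.
Column 6 now contains 6, which forces R1C6 = 2.
Column 6 now contains 2; hence R4C6 = 4.
Cage d needs two cells with product 12; hence R2C5 = 4.
4 is placed in column 6, which forces R2C6 = 3.
Cage e has product 360, so R3C2 = 4.
Row 4 now contains 4; hence R4C5 = 2.
In column 3, 6 can only go at R4C3, so R4C3 = 6.
Row 4 already has 6, which forces R4C4 = 3.
Cage k has product 90, which forces R6C5 = 3.
Cage k needs product 90; hence R6C6 = 5.
Cage i needs product 30, so R3C3 = 3.
The 4 cells of cage i must have product 30, so R3C4 = 2.
Column 5 already has 3; hence R3C5 = 1.
The two cells of cage g must have product 6; hence R5C2 = 3.
Cage j needs two cells with product 5, which forces R5C5 = 5.
Column 6 now contains 5, leaving R5C6 = 1.
3 is placed in row 6, which forces R6C2 = 2.
Row 6 already has 2, so R6C3 = 4.
Cage l has product 120, which forces R5C1 = 4.
4 is placed in column 3; hence R5C3 = 2.
Row 5 now contains 1, which forces R5C4 = 6.
4 is placed in row 6, leaving R6C1 = 6.
The 4 cells of cage k must have product 90, leaving R6C4 = 1.

3 1 5 4 6 2 / 2 6 1 5 4 3 / 5 4 3 2 1 6 / 1 5 6 3 2 4 / 4 3 2 6 5 1 / 6 2 4 1 3 5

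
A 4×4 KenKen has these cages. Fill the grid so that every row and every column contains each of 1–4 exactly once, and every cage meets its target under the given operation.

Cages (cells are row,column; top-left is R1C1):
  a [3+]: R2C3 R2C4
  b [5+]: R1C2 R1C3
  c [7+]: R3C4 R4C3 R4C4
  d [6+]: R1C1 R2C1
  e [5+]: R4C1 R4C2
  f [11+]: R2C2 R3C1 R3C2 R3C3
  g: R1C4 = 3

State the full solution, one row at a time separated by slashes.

G is a freebie, so R1C4 = 3.
In row 1, 2 can only go at R1C1, so R1C1 = 2.
Column 1 now contains 2, leaving R2C1 = 4.
In row 2, 3 can only go at R2C2, so R2C2 = 3.
Row 3 needs a 2, and only R3C4 is open for it.
Cage a needs two cells with sum 3, which forces R2C3 = 2.
2 is placed in column 4, so R2C4 = 1.
Column 4 now contains 1, leaving R4C4 = 4.
Cage e's pair has sum 5, so R4C1 = 3.
Row 4 now contains 4, so R4C2 = 2.
Row 4 now contains 4, so R4C3 = 1.
Cage b's pair has sum 5, so R1C2 = 1.
Column 3 now contains 1; hence R1C3 = 4.
3 is placed in column 1; hence R3C1 = 1.
Cage f needs sum 11, leaving R3C2 = 4.
The 4 cells of cage f must have sum 11, so R3C3 = 3.

2 1 4 3 / 4 3 2 1 / 1 4 3 2 / 3 2 1 4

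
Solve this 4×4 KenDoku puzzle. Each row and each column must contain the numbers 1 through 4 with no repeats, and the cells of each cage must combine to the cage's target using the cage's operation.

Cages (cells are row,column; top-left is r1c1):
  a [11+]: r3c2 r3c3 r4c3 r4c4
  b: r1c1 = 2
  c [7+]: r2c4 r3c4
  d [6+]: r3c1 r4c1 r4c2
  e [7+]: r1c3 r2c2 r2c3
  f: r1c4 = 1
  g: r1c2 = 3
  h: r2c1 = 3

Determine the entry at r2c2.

2

B is a freebie, leaving r1c1 = 2.
Cage g is given, which forces r1c2 = 3.
F is a freebie, leaving r1c4 = 1.
Cage h is given, which forces r2c1 = 3.
Row 2 now contains 3, so r2c4 = 4.
3 is placed in column 1, which forces r3c1 = 1.
Column 4 now contains 4, so r3c4 = 3.
Column 1 already has 1, leaving r4c1 = 4.
3 is placed in column 4, leaving r4c4 = 2.
Row 1 already has 1; hence r1c3 = 4.
4 is placed in column 3, so r3c3 = 2.
2 is placed in row 4; hence r4c2 = 1.
Cage a needs sum 11; hence r4c3 = 3.
Column 2 already has 1, leaving r2c2 = 2.
Column 3 now contains 2; hence r2c3 = 1.
Row 3 now contains 2, so r3c2 = 4.
Filled in: 2 3 4 1 / 3 2 1 4 / 1 4 2 3 / 4 1 3 2.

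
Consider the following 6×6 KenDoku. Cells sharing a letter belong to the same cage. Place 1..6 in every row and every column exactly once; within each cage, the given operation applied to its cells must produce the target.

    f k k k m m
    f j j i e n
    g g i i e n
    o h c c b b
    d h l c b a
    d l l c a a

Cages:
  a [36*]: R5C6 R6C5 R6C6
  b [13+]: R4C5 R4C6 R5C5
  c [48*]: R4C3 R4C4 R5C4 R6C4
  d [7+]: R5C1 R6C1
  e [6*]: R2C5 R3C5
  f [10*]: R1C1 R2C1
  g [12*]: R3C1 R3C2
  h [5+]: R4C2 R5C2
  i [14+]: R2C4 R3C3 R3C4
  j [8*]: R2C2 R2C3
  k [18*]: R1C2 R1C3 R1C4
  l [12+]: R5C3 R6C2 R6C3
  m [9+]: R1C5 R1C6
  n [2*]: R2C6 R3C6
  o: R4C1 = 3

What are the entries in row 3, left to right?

4 3 6 5 1 2

Cage o is a single given cell, so R4C1 = 3.
In row 1, 2 can only go at R1C1, so R1C1 = 2.
2 is placed in column 1, so R2C1 = 5.
Column 1 needs a 4, and only R3C1 is open for it.
Cage g's pair has product 12, which forces R3C2 = 3.
Column 2 needs a 5, and only R6C2 is open for it.
In column 2, 2 can only go at R2C2, so R2C2 = 2.
Row 2 now contains 2, so R2C3 = 4.
Row 2 now contains 2, leaving R2C6 = 1.
Cage n needs two cells with product 2, so R3C6 = 2.
The 3 cells of cage i must have sum 14, so R2C4 = 3.
The two cells of cage e must have product 6, so R2C5 = 6.
The two cells of cage e must have product 6, so R3C5 = 1.
Cage k has product 18; hence R1C3 = 3.
In row 4, 5 can only go at R4C5, so R4C5 = 5.
Column 5 already has 5, leaving R1C5 = 4.
Cage m needs two cells with sum 9, so R1C6 = 5.
Column 5 now contains 4, so R5C5 = 2.
Column 5 already has 2, so R6C5 = 3.
The 3 cells of cage b must have sum 13, so R4C6 = 6.
Cage a needs product 36, which forces R5C6 = 3.
Cage a needs product 36, which forces R6C6 = 4.
In row 5, 5 can only go at R5C3, so R5C3 = 5.
Column 3 now contains 5, which forces R3C3 = 6.
The 3 cells of cage i must have sum 14, which forces R3C4 = 5.
The 3 cells of cage l must have sum 12, which forces R6C3 = 2.
Column 3 now contains 2, leaving R4C3 = 1.
Cage c needs product 48, leaving R4C4 = 2.
Cage c needs product 48, which forces R5C4 = 4.
The 4 cells of cage c must have product 48; hence R6C4 = 6.
The 3 cells of cage k must have product 18; hence R1C2 = 6.
Column 4 now contains 6, which forces R1C4 = 1.
Row 4 now contains 1; hence R4C2 = 4.
The two cells of cage d must have sum 7, leaving R5C1 = 6.
4 is placed in row 5, so R5C2 = 1.
6 is placed in row 6, so R6C1 = 1.
Filled in: 2 6 3 1 4 5 / 5 2 4 3 6 1 / 4 3 6 5 1 2 / 3 4 1 2 5 6 / 6 1 5 4 2 3 / 1 5 2 6 3 4.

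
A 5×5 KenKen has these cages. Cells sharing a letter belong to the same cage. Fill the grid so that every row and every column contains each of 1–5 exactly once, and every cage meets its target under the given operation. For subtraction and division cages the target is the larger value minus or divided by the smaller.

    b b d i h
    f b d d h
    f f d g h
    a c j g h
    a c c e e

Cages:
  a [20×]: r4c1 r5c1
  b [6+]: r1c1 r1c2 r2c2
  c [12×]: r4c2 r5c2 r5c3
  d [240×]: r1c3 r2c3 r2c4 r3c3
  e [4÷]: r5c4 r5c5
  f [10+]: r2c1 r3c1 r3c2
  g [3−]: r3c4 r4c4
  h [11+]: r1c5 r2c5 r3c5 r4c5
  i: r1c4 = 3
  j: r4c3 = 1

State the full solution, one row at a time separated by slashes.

1 4 5 3 2 / 2 1 3 4 5 / 3 5 4 2 1 / 4 2 1 5 3 / 5 3 2 1 4

Cage i is a single given cell; hence r1c4 = 3.
Cage d needs product 240, which forces r2c4 = 4.
Cage j is given, so r4c3 = 1.
4 is placed in column 4, leaving r5c4 = 1.
Row 5 already has 1, which forces r5c5 = 4.
Cage a's pair has product 20, leaving r4c1 = 4.
The 3 cells of cage c must have product 12, so r4c2 = 2.
Row 4 now contains 2, leaving r4c4 = 5.
Row 4 now contains 5, which forces r4c5 = 3.
Row 5 now contains 4, so r5c1 = 5.
Row 5 now contains 4, so r5c2 = 3.
Cage c has product 12, so r5c3 = 2.
Cage b has sum 6; hence r1c1 = 1.
The 3 cells of cage b must have sum 6, which forces r1c2 = 4.
Row 1 already has 4, which forces r1c3 = 5.
Row 1 now contains 5, which forces r1c5 = 2.
Column 2 now contains 3, which forces r2c2 = 1.
5 is placed in column 3, so r2c3 = 3.
Row 2 now contains 1; hence r2c5 = 5.
The 3 cells of cage f must have sum 10; hence r3c2 = 5.
3 is placed in column 3, so r3c3 = 4.
5 is placed in column 4, so r3c4 = 2.
5 is placed in column 5, which forces r3c5 = 1.
Row 2 now contains 3, leaving r2c1 = 2.
Row 3 already has 2, which forces r3c1 = 3.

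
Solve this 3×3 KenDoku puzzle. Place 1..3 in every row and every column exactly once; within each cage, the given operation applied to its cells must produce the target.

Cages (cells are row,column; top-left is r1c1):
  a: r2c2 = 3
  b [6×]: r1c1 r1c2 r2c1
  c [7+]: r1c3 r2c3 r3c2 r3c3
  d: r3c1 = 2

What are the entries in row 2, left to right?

Cage a is a single given cell, which forces r2c2 = 3.
D is a freebie, leaving r3c1 = 2.
Cage c has sum 7, so r3c2 = 1.
Row 3 now contains 2; hence r3c3 = 3.
Cage b needs product 6; hence r1c1 = 3.
Column 2 already has 1, leaving r1c2 = 2.
2 is placed in row 1, leaving r1c3 = 1.
Column 1 already has 2, which forces r2c1 = 1.
Column 3 now contains 1, leaving r2c3 = 2.
The full grid is 3 2 1 / 1 3 2 / 2 1 3.

1 3 2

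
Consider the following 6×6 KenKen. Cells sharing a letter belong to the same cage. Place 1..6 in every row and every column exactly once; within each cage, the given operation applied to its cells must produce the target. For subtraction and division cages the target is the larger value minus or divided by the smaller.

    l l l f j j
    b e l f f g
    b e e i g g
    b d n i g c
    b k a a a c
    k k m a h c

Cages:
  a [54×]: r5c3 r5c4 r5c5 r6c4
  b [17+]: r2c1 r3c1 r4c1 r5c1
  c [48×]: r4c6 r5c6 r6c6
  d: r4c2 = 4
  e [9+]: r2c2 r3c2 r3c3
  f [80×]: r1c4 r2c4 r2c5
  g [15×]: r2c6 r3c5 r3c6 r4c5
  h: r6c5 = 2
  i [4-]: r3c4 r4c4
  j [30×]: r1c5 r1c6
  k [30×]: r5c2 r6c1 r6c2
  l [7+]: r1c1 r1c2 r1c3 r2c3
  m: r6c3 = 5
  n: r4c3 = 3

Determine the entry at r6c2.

6

Cage f has product 80, leaving r1c4 = 4.
Cage l needs sum 7, so r2c3 = 1.
Cage f needs product 80, which forces r2c4 = 5.
The 3 cells of cage f must have product 80, leaving r2c5 = 4.
Row 2 already has 5; hence r2c6 = 3.
Cage d is given, which forces r4c2 = 4.
N is a freebie, which forces r4c3 = 3.
3 is placed in column 3; hence r5c3 = 6.
Row 5 already has 6, which forces r5c4 = 1.
1 is placed in row 5, so r5c5 = 3.
M is a freebie, so r6c3 = 5.
Cage a has product 54, leaving r6c4 = 3.
H is a freebie, which forces r6c5 = 2.
3 is placed in column 3, so r1c3 = 2.
Column 3 already has 2; hence r3c3 = 4.
Cage g needs product 15, which forces r3c5 = 5.
The 4 cells of cage g must have product 15, leaving r3c6 = 1.
Cage g has product 15, leaving r4c5 = 1.
Cage k needs product 30, which forces r5c2 = 5.
Column 5 now contains 5, leaving r1c5 = 6.
Cage j needs two cells with product 30, so r1c6 = 5.
Cage e needs sum 9, which forces r2c2 = 2.
1 is placed in row 3, leaving r3c2 = 3.
Cage b has sum 17, so r4c1 = 5.
Cage b needs sum 17, leaving r5c1 = 4.
Row 5 now contains 4, so r5c6 = 2.
The 4 cells of cage l must have sum 7, so r1c1 = 3.
Column 2 already has 3, leaving r1c2 = 1.
2 is placed in row 2, leaving r2c1 = 6.
Cage b needs sum 17, which forces r3c1 = 2.
Row 3 already has 2, so r3c4 = 6.
6 is placed in column 4, leaving r4c4 = 2.
Column 6 already has 2, leaving r4c6 = 6.
Column 1 already has 6; hence r6c1 = 1.
1 is placed in column 2, leaving r6c2 = 6.
Cage c has product 48, which forces r6c6 = 4.
Filled in: 3 1 2 4 6 5 / 6 2 1 5 4 3 / 2 3 4 6 5 1 / 5 4 3 2 1 6 / 4 5 6 1 3 2 / 1 6 5 3 2 4.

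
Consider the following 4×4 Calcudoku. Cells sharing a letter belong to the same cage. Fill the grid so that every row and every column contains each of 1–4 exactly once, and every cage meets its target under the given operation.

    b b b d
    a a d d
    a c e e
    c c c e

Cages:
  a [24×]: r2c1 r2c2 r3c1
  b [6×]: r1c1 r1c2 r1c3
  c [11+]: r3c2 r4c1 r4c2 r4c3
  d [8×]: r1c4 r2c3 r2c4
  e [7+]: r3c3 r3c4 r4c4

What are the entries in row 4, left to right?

Row 1 needs a 4, and only r1c4 is open for it.
Row 3 needs a 1, and only r3c4 is open for it.
Cage d has product 8, which forces r2c3 = 1.
Column 4 already has 1, leaving r2c4 = 2.
Column 4 already has 2, leaving r4c4 = 3.
Cage a needs product 24, leaving r3c1 = 2.
Cage c needs sum 11, so r3c2 = 4.
The 3 cells of cage e must have sum 7; hence r3c3 = 3.
Column 3 now contains 3, leaving r1c3 = 2.
Cage a needs product 24; hence r2c1 = 4.
Column 2 already has 4, which forces r2c2 = 3.
Column 1 already has 4, leaving r4c1 = 1.
1 is placed in row 4, which forces r4c2 = 2.
Column 3 now contains 2; hence r4c3 = 4.
Column 1 already has 1, so r1c1 = 3.
Column 2 already has 3; hence r1c2 = 1.
Completed grid: 3 1 2 4 / 4 3 1 2 / 2 4 3 1 / 1 2 4 3.

1 2 4 3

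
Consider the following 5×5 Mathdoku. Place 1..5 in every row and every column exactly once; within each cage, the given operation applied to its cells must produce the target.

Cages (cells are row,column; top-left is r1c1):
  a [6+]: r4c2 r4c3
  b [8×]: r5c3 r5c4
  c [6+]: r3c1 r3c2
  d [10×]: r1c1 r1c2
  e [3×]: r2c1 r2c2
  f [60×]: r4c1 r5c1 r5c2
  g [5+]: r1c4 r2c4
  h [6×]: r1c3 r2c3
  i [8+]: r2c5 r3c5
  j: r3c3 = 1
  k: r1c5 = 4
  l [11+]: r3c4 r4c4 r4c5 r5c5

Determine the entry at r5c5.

K is a freebie, leaving r1c5 = 4.
Cage j is given, leaving r3c3 = 1.
Row 1 needs a 1, and only r1c4 is open for it.
Cage g's pair has sum 5; hence r2c4 = 4.
Column 4 already has 4, which forces r5c4 = 2.
The 4 cells of cage l must have sum 11, leaving r4c5 = 2.
Row 5 already has 2, leaving r5c3 = 4.
Cage l has sum 11, leaving r5c5 = 1.
Cage f has product 60; hence r4c1 = 4.
Cage a's pair has sum 6, which forces r4c2 = 1.
Column 3 already has 4, so r4c3 = 5.
5 is placed in row 4, so r4c4 = 3.
The two cells of cage e must have product 3, leaving r2c1 = 1.
Column 2 already has 1, so r2c2 = 3.
3 is placed in row 2; hence r2c3 = 2.
3 is placed in row 2, leaving r2c5 = 5.
Column 1 already has 4, so r3c1 = 2.
Cage c's pair has sum 6; hence r3c2 = 4.
Column 4 already has 3; hence r3c4 = 5.
Column 5 already has 5, so r3c5 = 3.
Column 2 now contains 3, leaving r5c2 = 5.
Column 1 now contains 2; hence r1c1 = 5.
Column 2 already has 5, which forces r1c2 = 2.
Column 3 now contains 2, so r1c3 = 3.
Row 5 already has 5, so r5c1 = 3.
Filled in: 5 2 3 1 4 / 1 3 2 4 5 / 2 4 1 5 3 / 4 1 5 3 2 / 3 5 4 2 1.

1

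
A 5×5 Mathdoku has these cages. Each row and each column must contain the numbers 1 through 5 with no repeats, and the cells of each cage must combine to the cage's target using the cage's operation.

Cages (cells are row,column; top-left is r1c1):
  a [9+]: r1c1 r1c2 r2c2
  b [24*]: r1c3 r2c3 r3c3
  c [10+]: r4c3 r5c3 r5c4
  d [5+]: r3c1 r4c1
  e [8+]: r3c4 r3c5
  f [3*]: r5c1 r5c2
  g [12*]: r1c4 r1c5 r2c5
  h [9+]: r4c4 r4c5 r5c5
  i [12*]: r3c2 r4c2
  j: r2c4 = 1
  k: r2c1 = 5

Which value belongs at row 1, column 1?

2

K is a freebie, so r2c1 = 5.
Cage j is given, leaving r2c4 = 1.
The only place for 5 in row 1 is r1c2.
In row 3, 1 can only go at r3c1, so r3c1 = 1.
Column 1 already has 1; hence r1c1 = 2.
Cage a has sum 9, which forces r2c2 = 2.
Cage d needs two cells with sum 5, leaving r4c1 = 4.
4 is placed in row 4, leaving r4c2 = 3.
Column 1 already has 1; hence r5c1 = 3.
The two cells of cage f must have product 3, which forces r5c2 = 1.
Cage g needs product 12, which forces r1c5 = 1.
Column 2 already has 3, leaving r3c2 = 4.
Cage b needs product 24, so r3c3 = 2.
The 3 cells of cage c must have sum 10, so r4c3 = 1.
The 3 cells of cage h must have sum 9, leaving r4c4 = 2.
Cage h needs sum 9, which forces r4c5 = 5.
Cage h has sum 9, leaving r5c5 = 2.
Cage e needs two cells with sum 8, so r3c4 = 5.
Column 5 now contains 5, which forces r3c5 = 3.
Column 4 already has 5, so r5c4 = 4.
Column 4 already has 4, which forces r1c4 = 3.
Column 5 now contains 3, leaving r2c5 = 4.
4 is placed in row 5, leaving r5c3 = 5.
3 is placed in row 1, so r1c3 = 4.
Row 2 already has 4, leaving r2c3 = 3.
The full grid is 2 5 4 3 1 / 5 2 3 1 4 / 1 4 2 5 3 / 4 3 1 2 5 / 3 1 5 4 2.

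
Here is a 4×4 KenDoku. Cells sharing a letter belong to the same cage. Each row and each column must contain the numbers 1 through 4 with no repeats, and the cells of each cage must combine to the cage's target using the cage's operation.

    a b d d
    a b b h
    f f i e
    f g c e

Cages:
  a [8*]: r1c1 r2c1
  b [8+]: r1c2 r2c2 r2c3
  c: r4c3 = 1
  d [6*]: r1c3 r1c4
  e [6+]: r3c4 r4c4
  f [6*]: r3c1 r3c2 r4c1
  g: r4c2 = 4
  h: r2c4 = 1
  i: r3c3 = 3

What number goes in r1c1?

4

Cage h is given, leaving r2c4 = 1.
I is a freebie; hence r3c3 = 3.
G is a freebie, leaving r4c2 = 4.
Cage c is given; hence r4c3 = 1.
Row 4 now contains 4, so r4c4 = 2.
Cage b needs sum 8; hence r1c2 = 1.
3 is placed in column 3, so r1c3 = 2.
Column 4 now contains 2; hence r1c4 = 3.
Cage b has sum 8, so r2c2 = 3.
The 3 cells of cage b must have sum 8, which forces r2c3 = 4.
Column 2 already has 1; hence r3c2 = 2.
Column 4 now contains 2; hence r3c4 = 4.
2 is placed in row 4, leaving r4c1 = 3.
Row 1 now contains 2, so r1c1 = 4.
4 is placed in row 2, leaving r2c1 = 2.
Row 3 now contains 2, so r3c1 = 1.
The full grid is 4 1 2 3 / 2 3 4 1 / 1 2 3 4 / 3 4 1 2.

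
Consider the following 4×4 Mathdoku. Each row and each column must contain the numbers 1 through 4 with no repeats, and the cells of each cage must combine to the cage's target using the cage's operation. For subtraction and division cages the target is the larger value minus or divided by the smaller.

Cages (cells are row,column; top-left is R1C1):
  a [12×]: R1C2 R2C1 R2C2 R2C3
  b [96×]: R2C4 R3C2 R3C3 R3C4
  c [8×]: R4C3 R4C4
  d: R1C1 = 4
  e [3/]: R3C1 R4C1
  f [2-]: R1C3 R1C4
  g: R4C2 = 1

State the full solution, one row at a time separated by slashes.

4 2 3 1 / 2 3 1 4 / 1 4 2 3 / 3 1 4 2

Cage d is given, so R1C1 = 4.
Cage b needs product 96; hence R2C4 = 4.
G is a freebie; hence R4C2 = 1.
Column 4 now contains 4, so R4C4 = 2.
1 is placed in column 2; hence R1C2 = 2.
1 is placed in column 2, leaving R2C2 = 3.
The two cells of cage e must have quotient 3, which forces R3C1 = 1.
2 is placed in column 2, so R3C2 = 4.
Row 3 already has 4, leaving R3C3 = 2.
Column 4 now contains 2, which forces R3C4 = 3.
Row 4 now contains 1; hence R4C1 = 3.
Row 4 now contains 2, which forces R4C3 = 4.
Cage f's pair has difference 2, so R1C3 = 3.
Column 4 now contains 3; hence R1C4 = 1.
Column 1 already has 1, leaving R2C1 = 2.
2 is placed in column 3; hence R2C3 = 1.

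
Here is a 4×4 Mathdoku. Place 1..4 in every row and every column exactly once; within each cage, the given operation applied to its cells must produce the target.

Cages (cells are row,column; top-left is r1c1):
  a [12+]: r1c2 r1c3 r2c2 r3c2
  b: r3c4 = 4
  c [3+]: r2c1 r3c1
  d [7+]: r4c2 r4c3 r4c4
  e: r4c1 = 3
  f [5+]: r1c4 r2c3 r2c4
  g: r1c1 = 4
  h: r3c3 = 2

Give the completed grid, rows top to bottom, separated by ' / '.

4 2 3 1 / 2 4 1 3 / 1 3 2 4 / 3 1 4 2

Cage g is a single given cell, leaving r1c1 = 4.
Row 1 now contains 4, so r1c3 = 3.
H is a freebie; hence r3c3 = 2.
Cage b is given, leaving r3c4 = 4.
E is a freebie, leaving r4c1 = 3.
Cage a has sum 12, leaving r1c2 = 2.
Cage f needs sum 5; hence r1c4 = 1.
The two cells of cage c must have sum 3; hence r2c1 = 2.
Cage a has sum 12, so r2c2 = 4.
Column 3 now contains 2, so r2c3 = 1.
The 3 cells of cage f must have sum 5, so r2c4 = 3.
Row 3 already has 2, which forces r3c1 = 1.
Cage a needs sum 12, which forces r3c2 = 3.
Column 2 already has 4, leaving r4c2 = 1.
1 is placed in column 3; hence r4c3 = 4.
1 is placed in column 4, so r4c4 = 2.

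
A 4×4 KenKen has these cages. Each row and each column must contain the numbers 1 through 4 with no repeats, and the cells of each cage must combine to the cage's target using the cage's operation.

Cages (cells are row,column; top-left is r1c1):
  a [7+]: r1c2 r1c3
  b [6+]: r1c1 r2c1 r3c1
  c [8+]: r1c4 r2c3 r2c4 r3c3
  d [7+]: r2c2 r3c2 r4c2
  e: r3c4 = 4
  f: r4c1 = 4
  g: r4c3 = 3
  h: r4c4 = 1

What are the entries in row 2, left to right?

2 4 1 3

Cage e is given, so r3c4 = 4.
F is a freebie, which forces r4c1 = 4.
Cage g is given, which forces r4c3 = 3.
H is a freebie, so r4c4 = 1.
Cage a's pair has sum 7, which forces r1c2 = 3.
Column 3 now contains 3, which forces r1c3 = 4.
3 is placed in row 1, so r1c4 = 2.
Cage d needs sum 7, so r2c2 = 4.
Column 4 already has 2; hence r2c4 = 3.
The 3 cells of cage d must have sum 7; hence r3c2 = 1.
Row 3 already has 1, leaving r3c3 = 2.
Row 4 already has 1; hence r4c2 = 2.
Row 1 now contains 2, so r1c1 = 1.
The 3 cells of cage b must have sum 6, which forces r2c1 = 2.
Column 3 now contains 2, so r2c3 = 1.
Row 3 already has 2, leaving r3c1 = 3.
The full grid is 1 3 4 2 / 2 4 1 3 / 3 1 2 4 / 4 2 3 1.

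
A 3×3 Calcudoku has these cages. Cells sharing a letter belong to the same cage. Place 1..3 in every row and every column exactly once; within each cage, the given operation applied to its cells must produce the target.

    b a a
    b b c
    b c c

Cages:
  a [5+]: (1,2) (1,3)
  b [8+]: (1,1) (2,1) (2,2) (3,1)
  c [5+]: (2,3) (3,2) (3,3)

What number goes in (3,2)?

1

Cage b needs sum 8, leaving (2,2) = 2.
Row 2 now contains 2, so (2,3) = 1.
Column 2 already has 2, leaving (3,2) = 1.
Column 3 now contains 1; hence (3,3) = 3.
Cage b needs sum 8, which forces (1,1) = 1.
Column 2 already has 2, leaving (1,2) = 3.
3 is placed in column 3; hence (1,3) = 2.
1 is placed in row 2; hence (2,1) = 3.
Row 3 now contains 3, leaving (3,1) = 2.
Filled in: 1 3 2 / 3 2 1 / 2 1 3.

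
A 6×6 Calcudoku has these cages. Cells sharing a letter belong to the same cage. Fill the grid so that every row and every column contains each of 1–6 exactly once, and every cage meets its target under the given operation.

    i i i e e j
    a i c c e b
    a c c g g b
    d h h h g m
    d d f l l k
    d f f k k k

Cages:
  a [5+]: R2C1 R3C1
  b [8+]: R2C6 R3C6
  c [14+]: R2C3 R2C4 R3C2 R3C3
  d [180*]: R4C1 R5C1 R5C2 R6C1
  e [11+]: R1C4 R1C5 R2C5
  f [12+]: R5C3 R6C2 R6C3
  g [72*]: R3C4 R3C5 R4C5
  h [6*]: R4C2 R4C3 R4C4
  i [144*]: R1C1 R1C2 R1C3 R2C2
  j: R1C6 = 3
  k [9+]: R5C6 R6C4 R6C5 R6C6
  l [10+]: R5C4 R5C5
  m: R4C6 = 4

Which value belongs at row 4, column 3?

Cage j is given, leaving R1C6 = 3.
M is a freebie, leaving R4C6 = 4.
In row 4, 5 can only go at R4C1, so R4C1 = 5.
In row 4, 6 can only go at R4C5, so R4C5 = 6.
Cage l's pair has sum 10, which forces R5C4 = 6.
6 is placed in column 5, so R5C5 = 4.
The 3 cells of cage g must have product 72, which forces R3C4 = 4.
Cage g has product 72, so R3C5 = 3.
Cage d needs product 180, which forces R6C1 = 6.
Column 4 now contains 4, so R1C4 = 5.
Cage e needs sum 11, so R1C5 = 1.
Cage e needs sum 11, so R2C5 = 5.
The 4 cells of cage k must have sum 9, which forces R5C6 = 1.
Column 5 already has 5, which forces R6C5 = 2.
Row 6 now contains 2, leaving R6C6 = 5.
Cage i needs product 144, leaving R2C2 = 3.
3 is placed in column 2; hence R5C2 = 2.
The 3 cells of cage f must have sum 12, so R5C3 = 5.
3 is placed in column 2, so R6C2 = 4.
Row 6 already has 4, so R6C3 = 3.
Row 6 now contains 2; hence R6C4 = 1.
4 is placed in column 2, which forces R1C2 = 6.
Row 2 already has 3; hence R2C1 = 4.
Column 4 already has 1, leaving R2C4 = 2.
Row 2 already has 2, so R2C6 = 6.
The two cells of cage a must have sum 5, so R3C1 = 1.
Column 2 now contains 6; hence R3C2 = 5.
Column 6 now contains 6, leaving R3C6 = 2.
2 is placed in column 2; hence R4C2 = 1.
Cage h needs product 6, which forces R4C3 = 2.
Cage h has product 6, so R4C4 = 3.
2 is placed in row 5; hence R5C1 = 3.
Column 1 now contains 4; hence R1C1 = 2.
Column 3 already has 2, leaving R1C3 = 4.
Row 2 already has 6; hence R2C3 = 1.
Row 3 already has 2; hence R3C3 = 6.
Completed grid: 2 6 4 5 1 3 / 4 3 1 2 5 6 / 1 5 6 4 3 2 / 5 1 2 3 6 4 / 3 2 5 6 4 1 / 6 4 3 1 2 5.

2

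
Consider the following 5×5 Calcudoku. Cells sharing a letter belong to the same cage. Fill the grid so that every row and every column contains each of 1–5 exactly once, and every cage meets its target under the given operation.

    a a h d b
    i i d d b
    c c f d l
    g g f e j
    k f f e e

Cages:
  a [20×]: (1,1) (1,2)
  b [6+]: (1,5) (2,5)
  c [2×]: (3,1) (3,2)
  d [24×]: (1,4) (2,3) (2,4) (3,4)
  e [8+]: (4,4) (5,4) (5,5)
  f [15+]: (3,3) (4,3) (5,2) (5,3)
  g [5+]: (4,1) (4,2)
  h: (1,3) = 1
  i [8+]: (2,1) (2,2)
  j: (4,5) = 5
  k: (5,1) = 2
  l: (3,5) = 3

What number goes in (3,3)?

H is a freebie, so (1,3) = 1.
Cage l is given; hence (3,5) = 3.
Cage j is a single given cell, which forces (4,5) = 5.
K is a freebie, so (5,1) = 2.
Column 1 now contains 2, which forces (3,1) = 1.
The two cells of cage c must have product 2, so (3,2) = 2.
2 is placed in row 3, leaving (3,4) = 4.
Cage d has product 24, leaving (2,4) = 1.
Row 3 now contains 4; hence (3,3) = 5.
Cage g needs two cells with sum 5; hence (4,1) = 4.
Cage g needs two cells with sum 5; hence (4,2) = 1.
4 is placed in column 1; hence (1,1) = 5.
The two cells of cage a must have product 20; hence (1,2) = 4.
Row 1 now contains 4; hence (1,5) = 2.
5 is placed in column 1, which forces (2,1) = 3.
Row 2 already has 3, so (2,2) = 5.
Row 2 already has 3, leaving (2,3) = 2.
2 is placed in column 5, so (2,5) = 4.
Column 3 already has 2; hence (4,3) = 3.
Cage e has sum 8, which forces (4,4) = 2.
Column 2 already has 5, so (5,2) = 3.
Column 3 already has 3; hence (5,3) = 4.
Cage e needs sum 8, so (5,4) = 5.
The 3 cells of cage e must have sum 8, leaving (5,5) = 1.
Row 1 now contains 2, which forces (1,4) = 3.
Filled in: 5 4 1 3 2 / 3 5 2 1 4 / 1 2 5 4 3 / 4 1 3 2 5 / 2 3 4 5 1.

5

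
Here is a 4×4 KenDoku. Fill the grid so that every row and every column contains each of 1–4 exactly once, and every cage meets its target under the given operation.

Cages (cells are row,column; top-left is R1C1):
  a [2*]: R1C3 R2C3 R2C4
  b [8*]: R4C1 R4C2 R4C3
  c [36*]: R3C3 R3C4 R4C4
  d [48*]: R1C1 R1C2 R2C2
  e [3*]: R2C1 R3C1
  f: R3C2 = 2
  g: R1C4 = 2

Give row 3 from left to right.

The 3 cells of cage d must have product 48; hence R1C1 = 4.
Cage d needs product 48, which forces R1C2 = 3.
The 3 cells of cage a must have product 2; hence R1C3 = 1.
G is a freebie, leaving R1C4 = 2.
Cage d has product 48, leaving R2C2 = 4.
Cage a needs product 2, leaving R2C3 = 2.
Cage a needs product 2; hence R2C4 = 1.
Cage f is given, so R3C2 = 2.
The 3 cells of cage c must have product 36, leaving R3C3 = 3.
The 3 cells of cage c must have product 36, leaving R3C4 = 4.
2 is placed in column 2; hence R4C2 = 1.
Column 3 now contains 2, so R4C3 = 4.
Cage c has product 36; hence R4C4 = 3.
Row 2 now contains 1, leaving R2C1 = 3.
3 is placed in row 3, so R3C1 = 1.
Row 4 already has 1, leaving R4C1 = 2.
Completed grid: 4 3 1 2 / 3 4 2 1 / 1 2 3 4 / 2 1 4 3.

1 2 3 4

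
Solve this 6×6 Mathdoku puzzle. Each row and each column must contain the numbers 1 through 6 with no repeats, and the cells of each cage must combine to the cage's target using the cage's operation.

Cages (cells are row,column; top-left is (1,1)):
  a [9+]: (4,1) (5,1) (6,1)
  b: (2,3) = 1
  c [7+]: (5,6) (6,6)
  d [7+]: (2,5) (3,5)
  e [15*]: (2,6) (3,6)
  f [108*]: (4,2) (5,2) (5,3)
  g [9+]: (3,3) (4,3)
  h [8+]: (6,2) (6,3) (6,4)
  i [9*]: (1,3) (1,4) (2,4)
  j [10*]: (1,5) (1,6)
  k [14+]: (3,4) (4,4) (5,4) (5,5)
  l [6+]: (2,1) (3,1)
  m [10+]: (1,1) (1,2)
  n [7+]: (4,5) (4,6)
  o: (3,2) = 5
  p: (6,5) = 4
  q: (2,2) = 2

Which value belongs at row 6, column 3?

The 3 cells of cage i must have product 9, leaving (1,3) = 3.
Cage i has product 9, which forces (1,4) = 1.
Cage q is a single given cell, leaving (2,2) = 2.
Cage b is a single given cell; hence (2,3) = 1.
Cage i needs product 9; hence (2,4) = 3.
3 is placed in row 2, leaving (2,6) = 5.
Cage o is given; hence (3,2) = 5.
Column 6 now contains 5, leaving (3,6) = 3.
Cage f needs product 108, which forces (4,2) = 6.
Cage f needs product 108; hence (5,2) = 3.
Cage f needs product 108, so (5,3) = 6.
Cage p is a single given cell, so (6,5) = 4.
Cage m needs two cells with sum 10, which forces (1,1) = 6.
Column 2 now contains 6, so (1,2) = 4.
Cage j's pair has product 10, which forces (1,5) = 5.
Column 6 now contains 5, so (1,6) = 2.
Row 2 now contains 5, which forces (2,1) = 4.
4 is placed in column 5; hence (2,5) = 6.
Cage l needs two cells with sum 6, so (3,1) = 2.
6 is placed in column 3; hence (3,3) = 4.
Cage k has sum 14, leaving (3,4) = 6.
The two cells of cage d must have sum 7, leaving (3,5) = 1.
Cage g needs two cells with sum 9; hence (4,3) = 5.
5 is placed in row 4, which forces (4,4) = 2.
5 is placed in column 5; hence (4,5) = 3.
Column 6 now contains 2, leaving (4,6) = 4.
Column 5 already has 1, which forces (5,5) = 2.
Cage c needs two cells with sum 7, so (5,6) = 1.
Row 6 now contains 4; hence (6,2) = 1.
Column 3 already has 5, which forces (6,3) = 2.
2 is placed in column 4; hence (6,4) = 5.
Cage c needs two cells with sum 7, which forces (6,6) = 6.
Row 4 already has 3, leaving (4,1) = 1.
1 is placed in row 5, so (5,1) = 5.
Column 4 now contains 5, so (5,4) = 4.
Row 6 already has 5, which forces (6,1) = 3.
Filled in: 6 4 3 1 5 2 / 4 2 1 3 6 5 / 2 5 4 6 1 3 / 1 6 5 2 3 4 / 5 3 6 4 2 1 / 3 1 2 5 4 6.

2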